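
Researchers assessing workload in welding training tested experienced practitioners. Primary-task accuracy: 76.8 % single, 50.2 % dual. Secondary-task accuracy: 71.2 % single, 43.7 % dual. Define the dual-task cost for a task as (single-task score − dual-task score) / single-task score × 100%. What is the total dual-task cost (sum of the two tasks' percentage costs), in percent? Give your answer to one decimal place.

Primary cost = (76.8 − 50.2) / 76.8 × 100% = 34.6354%.
Secondary cost = (71.2 − 43.7) / 71.2 × 100% = 38.6236%.
Total = 34.6354% + 38.6236% = 73.2590% ≈ 73.3%.

73.3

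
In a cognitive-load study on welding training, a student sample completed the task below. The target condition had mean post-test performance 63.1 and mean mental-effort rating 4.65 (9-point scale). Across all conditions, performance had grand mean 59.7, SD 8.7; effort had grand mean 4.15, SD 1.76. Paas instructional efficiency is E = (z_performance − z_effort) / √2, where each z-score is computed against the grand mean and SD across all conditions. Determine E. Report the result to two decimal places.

0.08

z_performance = (63.1 − 59.7) / 8.7 = 3.4000 / 8.7 = 0.3908.
z_effort = (4.65 − 4.15) / 1.76 = 0.5000 / 1.76 = 0.2841.
z_P − z_E = 0.3908 − 0.2841 = 0.1067.
E = 0.1067 / √2 = 0.1067 / 1.41421 = 0.0754 ≈ 0.08.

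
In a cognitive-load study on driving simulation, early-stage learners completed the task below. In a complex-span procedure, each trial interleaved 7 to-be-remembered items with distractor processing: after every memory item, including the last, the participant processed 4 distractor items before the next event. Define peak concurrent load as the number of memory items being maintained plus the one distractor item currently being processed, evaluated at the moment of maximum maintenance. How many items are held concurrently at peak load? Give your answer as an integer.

8

Maintenance is greatest during the distractor(s) after memory item 7: all 7 memory items are being held.
One distractor item is concurrently being processed.
Peak concurrent load = 7 + 1 = 8 items.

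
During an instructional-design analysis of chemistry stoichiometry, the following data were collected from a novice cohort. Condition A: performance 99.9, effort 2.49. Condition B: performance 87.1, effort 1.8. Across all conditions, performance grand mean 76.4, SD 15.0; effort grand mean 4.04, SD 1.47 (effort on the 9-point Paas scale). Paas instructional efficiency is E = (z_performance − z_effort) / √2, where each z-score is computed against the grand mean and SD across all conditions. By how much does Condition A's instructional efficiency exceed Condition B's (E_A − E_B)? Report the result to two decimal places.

0.27

Condition A: z_P = (99.9 − 76.4)/15.0 = 1.5667; z_E = (2.49 − 4.04)/1.47 = -1.0544; E_A = (1.5667 − (-1.0544))/√2 = 1.8534.
Condition B: z_P = (87.1 − 76.4)/15.0 = 0.7133; z_E = (1.8 − 4.04)/1.47 = -1.5238; E_B = (0.7133 − (-1.5238))/√2 = 1.5819.
E_A − E_B = 1.8534 − 1.5819 = 0.2715 ≈ 0.27.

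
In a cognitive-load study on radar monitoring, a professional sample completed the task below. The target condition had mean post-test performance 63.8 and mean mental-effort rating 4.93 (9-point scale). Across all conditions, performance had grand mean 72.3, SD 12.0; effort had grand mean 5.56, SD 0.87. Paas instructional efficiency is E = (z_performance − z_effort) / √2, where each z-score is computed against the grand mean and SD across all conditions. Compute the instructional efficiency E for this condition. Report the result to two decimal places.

0.01

z_performance = (63.8 − 72.3) / 12.0 = -8.5000 / 12.0 = -0.7083.
z_effort = (4.93 − 5.56) / 0.87 = -0.6300 / 0.87 = -0.7241.
z_P − z_E = -0.7083 − (-0.7241) = 0.0158.
E = 0.0158 / √2 = 0.0158 / 1.41421 = 0.0112 ≈ 0.01.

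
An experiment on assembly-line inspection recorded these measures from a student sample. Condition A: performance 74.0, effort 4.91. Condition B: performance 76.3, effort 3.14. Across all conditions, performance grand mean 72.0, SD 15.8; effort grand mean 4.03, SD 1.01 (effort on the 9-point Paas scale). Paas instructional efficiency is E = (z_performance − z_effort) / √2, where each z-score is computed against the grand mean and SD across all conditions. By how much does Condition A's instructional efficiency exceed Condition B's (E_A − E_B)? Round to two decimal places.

-1.34

Condition A: z_P = (74.0 − 72.0)/15.8 = 0.1266; z_E = (4.91 − 4.03)/1.01 = 0.8713; E_A = (0.1266 − 0.8713)/√2 = -0.5266.
Condition B: z_P = (76.3 − 72.0)/15.8 = 0.2722; z_E = (3.14 − 4.03)/1.01 = -0.8812; E_B = (0.2722 − (-0.8812))/√2 = 0.8156.
E_A − E_B = -0.5266 − 0.8156 = -1.3422 ≈ -1.34.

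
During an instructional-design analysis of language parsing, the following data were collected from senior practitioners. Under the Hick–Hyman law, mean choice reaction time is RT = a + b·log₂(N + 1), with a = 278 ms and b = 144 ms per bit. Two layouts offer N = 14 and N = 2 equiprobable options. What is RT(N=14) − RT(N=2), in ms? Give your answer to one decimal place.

RT(14) = 278 + 144·log₂(15) = 278 + 144·3.9069 = 840.5936 ms.
RT(2) = 278 + 144·log₂(3) = 278 + 144·1.5850 = 506.2400 ms.
Difference = 840.5936 − 506.2400 = 334.3536 ≈ 334.4 ms.

334.4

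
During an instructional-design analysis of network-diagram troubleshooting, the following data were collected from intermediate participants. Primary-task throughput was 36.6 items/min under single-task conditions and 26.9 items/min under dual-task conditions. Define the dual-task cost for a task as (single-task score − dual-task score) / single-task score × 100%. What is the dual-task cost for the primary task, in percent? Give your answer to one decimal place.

26.5

Cost = (36.6 − 26.9) / 36.6 × 100%
     = 9.7000 / 36.6 × 100% = 26.5027%.
≈ 26.5%.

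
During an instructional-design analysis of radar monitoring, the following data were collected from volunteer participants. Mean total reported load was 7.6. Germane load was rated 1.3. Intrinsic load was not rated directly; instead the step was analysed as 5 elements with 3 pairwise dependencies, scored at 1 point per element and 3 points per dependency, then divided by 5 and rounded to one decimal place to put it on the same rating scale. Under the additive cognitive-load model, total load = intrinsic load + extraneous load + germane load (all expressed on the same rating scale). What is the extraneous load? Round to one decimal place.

Intrinsic (element-interactivity): (5 × 1 + 3 × 3) / 5 = 14 / 5 = 2.8000 → 2.8.
extraneous load = total − intrinsic − germane
             = 7.6 − 2.8 − 1.3 = 3.5.

3.5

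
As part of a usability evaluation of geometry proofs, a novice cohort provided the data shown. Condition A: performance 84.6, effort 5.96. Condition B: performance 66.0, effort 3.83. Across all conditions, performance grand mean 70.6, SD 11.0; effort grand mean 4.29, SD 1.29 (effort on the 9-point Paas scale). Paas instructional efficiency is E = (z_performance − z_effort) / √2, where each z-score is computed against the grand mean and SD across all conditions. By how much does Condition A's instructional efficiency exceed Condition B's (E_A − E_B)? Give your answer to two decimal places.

Condition A: z_P = (84.6 − 70.6)/11.0 = 1.2727; z_E = (5.96 − 4.29)/1.29 = 1.2946; E_A = (1.2727 − 1.2946)/√2 = -0.0155.
Condition B: z_P = (66.0 − 70.6)/11.0 = -0.4182; z_E = (3.83 − 4.29)/1.29 = -0.3566; E_B = (-0.4182 − (-0.3566))/√2 = -0.0436.
E_A − E_B = -0.0155 − (-0.0436) = 0.0281 ≈ 0.03.

0.03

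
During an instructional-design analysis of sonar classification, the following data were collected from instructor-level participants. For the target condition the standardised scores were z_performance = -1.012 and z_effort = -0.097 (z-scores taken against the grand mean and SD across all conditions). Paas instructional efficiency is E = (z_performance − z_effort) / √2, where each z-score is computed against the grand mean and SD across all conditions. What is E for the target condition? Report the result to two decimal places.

z_P − z_E = -1.012 − (-0.097) = -0.9150.
E = -0.9150 / √2 = -0.9150 / 1.41421 = -0.6470 ≈ -0.65.

-0.65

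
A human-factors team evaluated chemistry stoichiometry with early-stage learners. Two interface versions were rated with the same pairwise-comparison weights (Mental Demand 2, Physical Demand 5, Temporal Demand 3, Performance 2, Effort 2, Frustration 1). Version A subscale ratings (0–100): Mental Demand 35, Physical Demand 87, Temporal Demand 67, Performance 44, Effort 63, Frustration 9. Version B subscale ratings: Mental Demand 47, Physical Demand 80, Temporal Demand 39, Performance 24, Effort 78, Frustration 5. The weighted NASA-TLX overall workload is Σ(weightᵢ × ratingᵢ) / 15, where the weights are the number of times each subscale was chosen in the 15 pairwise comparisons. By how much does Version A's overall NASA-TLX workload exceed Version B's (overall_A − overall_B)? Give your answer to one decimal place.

7.3

Version A weighted sum = 2·35 + 5·87 + 3·67 + 2·44 + 2·63 + 1·9 = 70 + 435 + 201 + 88 + 126 + 9 = 929; overall_A = 929/15 = 61.9333.
Version B weighted sum = 2·47 + 5·80 + 3·39 + 2·24 + 2·78 + 1·5 = 94 + 400 + 117 + 48 + 156 + 5 = 820; overall_B = 820/15 = 54.6667.
Difference = 61.9333 − 54.6667 = 7.2666 ≈ 7.3.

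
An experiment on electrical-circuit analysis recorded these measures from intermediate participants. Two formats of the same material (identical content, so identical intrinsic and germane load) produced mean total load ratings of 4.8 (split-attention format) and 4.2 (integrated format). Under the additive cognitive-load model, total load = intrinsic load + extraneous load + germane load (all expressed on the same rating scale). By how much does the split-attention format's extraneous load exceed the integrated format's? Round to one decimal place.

0.6

Intrinsic and germane load are equal across formats, so the difference in total load equals the difference in extraneous load.
Extraneous-load difference = 4.8 − 4.2 = 0.6.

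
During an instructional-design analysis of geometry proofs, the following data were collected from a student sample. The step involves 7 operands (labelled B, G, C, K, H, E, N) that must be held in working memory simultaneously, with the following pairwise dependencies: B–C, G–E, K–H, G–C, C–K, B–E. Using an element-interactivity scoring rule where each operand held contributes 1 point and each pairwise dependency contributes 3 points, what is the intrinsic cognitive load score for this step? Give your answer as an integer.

Count of operands held simultaneously: 7.
Count of pairwise dependencies listed: 6.
Element contribution: 7 × 1 = 7.
Interaction contribution: 6 × 3 = 18.
Intrinsic load = 7 + 18 = 25.

25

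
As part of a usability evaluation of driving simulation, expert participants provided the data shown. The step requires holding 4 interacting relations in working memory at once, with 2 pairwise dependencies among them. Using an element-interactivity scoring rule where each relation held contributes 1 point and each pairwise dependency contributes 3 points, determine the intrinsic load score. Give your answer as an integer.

Element contribution: 4 × 1 = 4.
Interaction contribution: 2 × 3 = 6.
Intrinsic load = 4 + 6 = 10.

10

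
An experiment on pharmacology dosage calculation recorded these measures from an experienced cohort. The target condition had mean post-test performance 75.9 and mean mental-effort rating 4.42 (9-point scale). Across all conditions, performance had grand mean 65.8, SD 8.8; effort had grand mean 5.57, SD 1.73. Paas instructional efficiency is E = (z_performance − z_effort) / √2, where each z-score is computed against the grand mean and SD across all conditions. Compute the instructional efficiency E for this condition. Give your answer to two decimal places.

z_performance = (75.9 − 65.8) / 8.8 = 10.1000 / 8.8 = 1.1477.
z_effort = (4.42 − 5.57) / 1.73 = -1.1500 / 1.73 = -0.6647.
z_P − z_E = 1.1477 − (-0.6647) = 1.8124.
E = 1.8124 / √2 = 1.8124 / 1.41421 = 1.2816 ≈ 1.28.

1.28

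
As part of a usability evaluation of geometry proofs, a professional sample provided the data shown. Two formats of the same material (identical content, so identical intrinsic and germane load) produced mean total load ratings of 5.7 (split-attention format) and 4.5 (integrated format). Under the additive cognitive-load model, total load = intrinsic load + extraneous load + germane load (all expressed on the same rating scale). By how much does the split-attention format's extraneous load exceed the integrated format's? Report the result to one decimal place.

Intrinsic and germane load are equal across formats, so the difference in total load equals the difference in extraneous load.
Extraneous-load difference = 5.7 − 4.5 = 1.2.

1.2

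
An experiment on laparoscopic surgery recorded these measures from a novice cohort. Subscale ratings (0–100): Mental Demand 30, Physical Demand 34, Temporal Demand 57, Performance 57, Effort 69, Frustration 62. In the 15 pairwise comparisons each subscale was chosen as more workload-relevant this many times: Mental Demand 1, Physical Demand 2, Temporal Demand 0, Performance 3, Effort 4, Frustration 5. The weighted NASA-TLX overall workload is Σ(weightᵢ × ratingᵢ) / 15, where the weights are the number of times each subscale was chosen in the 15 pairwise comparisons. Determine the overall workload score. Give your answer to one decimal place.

57.0

The tallies are the weights (they sum to 15).
Weighted sum = 1·30 + 2·34 + 0·57 + 3·57 + 4·69 + 5·62
            = 30 + 68 + 0 + 171 + 276 + 310 = 855.
Overall workload = 855 / 15 = 57.0000 ≈ 57.0.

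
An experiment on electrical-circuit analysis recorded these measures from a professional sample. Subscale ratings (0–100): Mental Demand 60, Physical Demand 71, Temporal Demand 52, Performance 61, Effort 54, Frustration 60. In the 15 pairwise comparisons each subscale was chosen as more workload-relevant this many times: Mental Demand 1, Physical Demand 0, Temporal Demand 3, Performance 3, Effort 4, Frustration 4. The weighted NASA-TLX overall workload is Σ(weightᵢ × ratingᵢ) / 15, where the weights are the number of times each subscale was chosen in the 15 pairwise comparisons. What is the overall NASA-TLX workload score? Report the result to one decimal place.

The tallies are the weights (they sum to 15).
Weighted sum = 1·60 + 0·71 + 3·52 + 3·61 + 4·54 + 4·60
            = 60 + 0 + 156 + 183 + 216 + 240 = 855.
Overall workload = 855 / 15 = 57.0000 ≈ 57.0.

57.0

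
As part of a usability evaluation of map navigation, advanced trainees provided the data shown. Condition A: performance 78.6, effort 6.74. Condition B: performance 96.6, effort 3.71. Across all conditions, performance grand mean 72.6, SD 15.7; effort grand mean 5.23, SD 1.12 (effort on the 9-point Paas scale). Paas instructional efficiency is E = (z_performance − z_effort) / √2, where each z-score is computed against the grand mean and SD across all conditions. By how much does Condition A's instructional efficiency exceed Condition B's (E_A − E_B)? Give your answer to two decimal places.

-2.72

Condition A: z_P = (78.6 − 72.6)/15.7 = 0.3822; z_E = (6.74 − 5.23)/1.12 = 1.3482; E_A = (0.3822 − 1.3482)/√2 = -0.6831.
Condition B: z_P = (96.6 − 72.6)/15.7 = 1.5287; z_E = (3.71 − 5.23)/1.12 = -1.3571; E_B = (1.5287 − (-1.3571))/√2 = 2.0406.
E_A − E_B = -0.6831 − 2.0406 = -2.7237 ≈ -2.72.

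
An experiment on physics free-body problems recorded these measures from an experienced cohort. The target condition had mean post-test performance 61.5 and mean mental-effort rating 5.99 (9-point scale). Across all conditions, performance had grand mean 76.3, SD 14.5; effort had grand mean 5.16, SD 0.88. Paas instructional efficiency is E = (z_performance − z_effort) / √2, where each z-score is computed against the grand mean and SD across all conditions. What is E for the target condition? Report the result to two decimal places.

-1.39

z_performance = (61.5 − 76.3) / 14.5 = -14.8000 / 14.5 = -1.0207.
z_effort = (5.99 − 5.16) / 0.88 = 0.8300 / 0.88 = 0.9432.
z_P − z_E = -1.0207 − 0.9432 = -1.9639.
E = -1.9639 / √2 = -1.9639 / 1.41421 = -1.3887 ≈ -1.39.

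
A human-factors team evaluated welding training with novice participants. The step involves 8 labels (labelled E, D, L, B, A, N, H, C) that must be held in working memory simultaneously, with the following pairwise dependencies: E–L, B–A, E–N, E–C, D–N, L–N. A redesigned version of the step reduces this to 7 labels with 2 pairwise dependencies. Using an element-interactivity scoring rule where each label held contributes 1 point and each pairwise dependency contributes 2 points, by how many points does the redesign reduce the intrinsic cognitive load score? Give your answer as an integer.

9

Original: 8 × 1 + 6 × 2 = 8 + 12 = 20.
Redesigned: 7 × 1 + 2 × 2 = 7 + 4 = 11.
Reduction = 20 − 11 = 9.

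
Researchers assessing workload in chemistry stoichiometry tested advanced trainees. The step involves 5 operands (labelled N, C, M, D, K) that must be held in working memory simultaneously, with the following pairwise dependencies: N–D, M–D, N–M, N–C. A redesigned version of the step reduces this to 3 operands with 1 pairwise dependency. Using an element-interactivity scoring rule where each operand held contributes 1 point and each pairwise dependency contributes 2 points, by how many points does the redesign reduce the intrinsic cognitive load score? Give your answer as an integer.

8

Original: 5 × 1 + 4 × 2 = 5 + 8 = 13.
Redesigned: 3 × 1 + 1 × 2 = 3 + 2 = 5.
Reduction = 13 − 5 = 8.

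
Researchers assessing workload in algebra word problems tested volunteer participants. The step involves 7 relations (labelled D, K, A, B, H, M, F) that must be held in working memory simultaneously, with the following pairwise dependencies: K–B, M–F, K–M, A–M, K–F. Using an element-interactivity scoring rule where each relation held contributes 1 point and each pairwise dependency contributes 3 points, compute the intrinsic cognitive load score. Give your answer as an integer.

Count of relations held simultaneously: 7.
Count of pairwise dependencies listed: 5.
Element contribution: 7 × 1 = 7.
Interaction contribution: 5 × 3 = 15.
Intrinsic load = 7 + 15 = 22.

22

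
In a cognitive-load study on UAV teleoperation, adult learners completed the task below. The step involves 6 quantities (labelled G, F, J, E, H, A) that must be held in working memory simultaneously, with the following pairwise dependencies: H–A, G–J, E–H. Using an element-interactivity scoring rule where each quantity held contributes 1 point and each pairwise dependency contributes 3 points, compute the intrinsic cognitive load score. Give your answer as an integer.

Count of quantities held simultaneously: 6.
Count of pairwise dependencies listed: 3.
Element contribution: 6 × 1 = 6.
Interaction contribution: 3 × 3 = 9.
Intrinsic load = 6 + 9 = 15.

15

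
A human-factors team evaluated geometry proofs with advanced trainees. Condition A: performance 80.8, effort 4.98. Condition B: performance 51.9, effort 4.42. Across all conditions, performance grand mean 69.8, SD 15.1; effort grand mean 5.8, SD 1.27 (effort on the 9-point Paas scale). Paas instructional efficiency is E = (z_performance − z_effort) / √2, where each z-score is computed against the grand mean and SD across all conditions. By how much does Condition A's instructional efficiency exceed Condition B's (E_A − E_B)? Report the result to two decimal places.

Condition A: z_P = (80.8 − 69.8)/15.1 = 0.7285; z_E = (4.98 − 5.8)/1.27 = -0.6457; E_A = (0.7285 − (-0.6457))/√2 = 0.9717.
Condition B: z_P = (51.9 − 69.8)/15.1 = -1.1854; z_E = (4.42 − 5.8)/1.27 = -1.0866; E_B = (-1.1854 − (-1.0866))/√2 = -0.0699.
E_A − E_B = 0.9717 − (-0.0699) = 1.0416 ≈ 1.04.

1.04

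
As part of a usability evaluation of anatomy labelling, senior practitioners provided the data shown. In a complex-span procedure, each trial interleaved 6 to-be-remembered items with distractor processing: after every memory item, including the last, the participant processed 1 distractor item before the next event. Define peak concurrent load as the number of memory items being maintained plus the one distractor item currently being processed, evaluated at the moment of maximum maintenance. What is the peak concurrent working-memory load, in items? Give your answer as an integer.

7

Maintenance is greatest during the distractor(s) after memory item 6: all 6 memory items are being held.
One distractor item is concurrently being processed.
Peak concurrent load = 6 + 1 = 7 items.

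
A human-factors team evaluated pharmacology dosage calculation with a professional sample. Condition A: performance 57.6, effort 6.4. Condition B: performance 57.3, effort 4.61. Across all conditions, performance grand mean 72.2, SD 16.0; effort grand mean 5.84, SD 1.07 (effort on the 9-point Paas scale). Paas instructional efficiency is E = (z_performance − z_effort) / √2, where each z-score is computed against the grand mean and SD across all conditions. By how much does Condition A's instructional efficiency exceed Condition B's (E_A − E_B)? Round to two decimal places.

Condition A: z_P = (57.6 − 72.2)/16.0 = -0.9125; z_E = (6.4 − 5.84)/1.07 = 0.5234; E_A = (-0.9125 − 0.5234)/√2 = -1.0153.
Condition B: z_P = (57.3 − 72.2)/16.0 = -0.9313; z_E = (4.61 − 5.84)/1.07 = -1.1495; E_B = (-0.9313 − (-1.1495))/√2 = 0.1543.
E_A − E_B = -1.0153 − 0.1543 = -1.1696 ≈ -1.17.

-1.17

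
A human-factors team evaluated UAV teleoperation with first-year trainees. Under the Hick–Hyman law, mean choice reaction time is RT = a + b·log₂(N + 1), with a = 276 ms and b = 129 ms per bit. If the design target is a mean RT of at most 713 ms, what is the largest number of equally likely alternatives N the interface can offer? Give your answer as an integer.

9

Set 276 + 129·log₂(N + 1) ≤ 713.
log₂(N + 1) ≤ (713 − 276) / 129 = 3.3876.
N + 1 ≤ 2^3.3876 = 10.4657.
N ≤ 9.4657, so the largest integer N is 9.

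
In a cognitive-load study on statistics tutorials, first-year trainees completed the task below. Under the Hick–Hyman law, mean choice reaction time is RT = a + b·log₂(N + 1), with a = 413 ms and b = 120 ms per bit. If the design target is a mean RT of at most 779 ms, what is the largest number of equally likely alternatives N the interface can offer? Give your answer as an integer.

Set 413 + 120·log₂(N + 1) ≤ 779.
log₂(N + 1) ≤ (779 − 413) / 120 = 3.0500.
N + 1 ≤ 2^3.0500 = 8.2821.
N ≤ 7.2821, so the largest integer N is 7.

7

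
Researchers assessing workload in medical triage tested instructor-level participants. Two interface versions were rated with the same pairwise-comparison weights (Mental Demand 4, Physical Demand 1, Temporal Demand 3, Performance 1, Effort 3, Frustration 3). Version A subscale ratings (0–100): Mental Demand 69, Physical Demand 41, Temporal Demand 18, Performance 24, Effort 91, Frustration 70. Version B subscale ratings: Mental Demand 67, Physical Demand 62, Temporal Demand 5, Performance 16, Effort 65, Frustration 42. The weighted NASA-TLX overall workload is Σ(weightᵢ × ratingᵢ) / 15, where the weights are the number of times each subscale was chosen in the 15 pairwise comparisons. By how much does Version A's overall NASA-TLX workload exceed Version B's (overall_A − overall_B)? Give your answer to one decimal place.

Version A weighted sum = 4·69 + 1·41 + 3·18 + 1·24 + 3·91 + 3·70 = 276 + 41 + 54 + 24 + 273 + 210 = 878; overall_A = 878/15 = 58.5333.
Version B weighted sum = 4·67 + 1·62 + 3·5 + 1·16 + 3·65 + 3·42 = 268 + 62 + 15 + 16 + 195 + 126 = 682; overall_B = 682/15 = 45.4667.
Difference = 58.5333 − 45.4667 = 13.0666 ≈ 13.1.

13.1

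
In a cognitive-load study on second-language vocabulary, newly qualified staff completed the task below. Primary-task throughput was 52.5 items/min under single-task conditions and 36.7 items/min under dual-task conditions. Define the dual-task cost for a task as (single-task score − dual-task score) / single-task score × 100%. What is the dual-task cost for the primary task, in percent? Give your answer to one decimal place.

30.1

Cost = (52.5 − 36.7) / 52.5 × 100%
     = 15.8000 / 52.5 × 100% = 30.0952%.
≈ 30.1%.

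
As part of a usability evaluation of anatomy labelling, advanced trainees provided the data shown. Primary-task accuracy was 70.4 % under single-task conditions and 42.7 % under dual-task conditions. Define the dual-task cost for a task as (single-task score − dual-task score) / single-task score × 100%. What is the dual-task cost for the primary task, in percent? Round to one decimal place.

Cost = (70.4 − 42.7) / 70.4 × 100%
     = 27.7000 / 70.4 × 100% = 39.3466%.
≈ 39.3%.

39.3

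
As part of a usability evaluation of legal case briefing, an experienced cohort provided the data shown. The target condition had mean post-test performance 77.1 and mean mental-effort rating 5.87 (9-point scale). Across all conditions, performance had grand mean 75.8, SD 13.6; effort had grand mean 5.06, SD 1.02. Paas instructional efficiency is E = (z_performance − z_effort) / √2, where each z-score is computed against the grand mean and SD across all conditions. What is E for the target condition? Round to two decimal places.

z_performance = (77.1 − 75.8) / 13.6 = 1.3000 / 13.6 = 0.0956.
z_effort = (5.87 − 5.06) / 1.02 = 0.8100 / 1.02 = 0.7941.
z_P − z_E = 0.0956 − 0.7941 = -0.6985.
E = -0.6985 / √2 = -0.6985 / 1.41421 = -0.4939 ≈ -0.49.

-0.49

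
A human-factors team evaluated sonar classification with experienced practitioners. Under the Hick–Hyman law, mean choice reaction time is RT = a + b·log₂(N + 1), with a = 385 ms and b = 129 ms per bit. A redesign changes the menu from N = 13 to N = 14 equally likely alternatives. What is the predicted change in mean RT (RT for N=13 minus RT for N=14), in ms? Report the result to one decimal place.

-12.8

RT(13) = 385 + 129·log₂(14) = 385 + 129·3.8074 = 876.1546 ms.
RT(14) = 385 + 129·log₂(15) = 385 + 129·3.9069 = 888.9901 ms.
Difference = 876.1546 − 888.9901 = -12.8355 ≈ -12.8 ms.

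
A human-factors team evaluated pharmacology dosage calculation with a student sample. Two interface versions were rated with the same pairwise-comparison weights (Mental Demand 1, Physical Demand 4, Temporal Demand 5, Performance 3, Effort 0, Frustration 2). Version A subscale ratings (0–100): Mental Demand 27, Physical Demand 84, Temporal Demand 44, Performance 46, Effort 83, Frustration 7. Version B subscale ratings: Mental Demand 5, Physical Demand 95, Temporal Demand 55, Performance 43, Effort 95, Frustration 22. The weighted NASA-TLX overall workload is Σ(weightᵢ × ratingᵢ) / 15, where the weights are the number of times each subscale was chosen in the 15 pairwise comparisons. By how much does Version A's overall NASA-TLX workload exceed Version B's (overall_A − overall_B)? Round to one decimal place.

-6.5

Version A weighted sum = 1·27 + 4·84 + 5·44 + 3·46 + 0·83 + 2·7 = 27 + 336 + 220 + 138 + 0 + 14 = 735; overall_A = 735/15 = 49.0000.
Version B weighted sum = 1·5 + 4·95 + 5·55 + 3·43 + 0·95 + 2·22 = 5 + 380 + 275 + 129 + 0 + 44 = 833; overall_B = 833/15 = 55.5333.
Difference = 49.0000 − 55.5333 = -6.5333 ≈ -6.5.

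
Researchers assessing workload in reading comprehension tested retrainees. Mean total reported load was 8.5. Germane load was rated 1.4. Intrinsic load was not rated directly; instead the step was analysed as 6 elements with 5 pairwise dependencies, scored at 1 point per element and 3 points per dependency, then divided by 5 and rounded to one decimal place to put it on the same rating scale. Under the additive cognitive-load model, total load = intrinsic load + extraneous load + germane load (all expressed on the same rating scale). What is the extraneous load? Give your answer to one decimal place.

Intrinsic (element-interactivity): (6 × 1 + 5 × 3) / 5 = 21 / 5 = 4.2000 → 4.2.
extraneous load = total − intrinsic − germane
             = 8.5 − 4.2 − 1.4 = 2.9.

2.9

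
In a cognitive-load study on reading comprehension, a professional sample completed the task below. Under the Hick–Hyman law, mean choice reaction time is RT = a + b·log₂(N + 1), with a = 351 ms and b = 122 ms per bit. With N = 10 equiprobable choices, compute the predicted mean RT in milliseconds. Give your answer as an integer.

log₂(10 + 1) = log₂(11) = 3.4594.
RT = 351 + 122 × 3.4594 = 351 + 422.0468 = 773.0468 ms.
≈ 773 ms.

773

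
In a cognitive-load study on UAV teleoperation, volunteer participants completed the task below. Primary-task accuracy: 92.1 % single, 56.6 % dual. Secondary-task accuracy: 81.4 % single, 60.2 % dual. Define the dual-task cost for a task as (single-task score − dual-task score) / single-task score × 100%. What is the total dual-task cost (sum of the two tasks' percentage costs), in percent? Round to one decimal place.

Primary cost = (92.1 − 56.6) / 92.1 × 100% = 38.5451%.
Secondary cost = (81.4 − 60.2) / 81.4 × 100% = 26.0442%.
Total = 38.5451% + 26.0442% = 64.5893% ≈ 64.6%.

64.6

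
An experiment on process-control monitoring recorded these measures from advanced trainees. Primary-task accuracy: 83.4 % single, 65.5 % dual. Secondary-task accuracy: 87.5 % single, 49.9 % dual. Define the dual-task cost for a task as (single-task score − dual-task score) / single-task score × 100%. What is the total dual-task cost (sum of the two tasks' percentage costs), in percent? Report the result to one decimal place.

64.4

Primary cost = (83.4 − 65.5) / 83.4 × 100% = 21.4628%.
Secondary cost = (87.5 − 49.9) / 87.5 × 100% = 42.9714%.
Total = 21.4628% + 42.9714% = 64.4342% ≈ 64.4%.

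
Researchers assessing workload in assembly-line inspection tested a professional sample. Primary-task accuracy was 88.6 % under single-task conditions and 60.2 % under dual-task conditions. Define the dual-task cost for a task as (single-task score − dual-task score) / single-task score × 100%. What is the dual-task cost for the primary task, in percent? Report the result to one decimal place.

Cost = (88.6 − 60.2) / 88.6 × 100%
     = 28.4000 / 88.6 × 100% = 32.0542%.
≈ 32.1%.

32.1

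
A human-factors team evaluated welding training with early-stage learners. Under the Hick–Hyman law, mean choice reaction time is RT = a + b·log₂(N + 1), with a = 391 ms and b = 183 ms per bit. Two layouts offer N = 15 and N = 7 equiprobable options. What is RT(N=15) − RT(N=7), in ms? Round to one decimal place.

RT(15) = 391 + 183·log₂(16) = 391 + 183·4.0000 = 1123.0000 ms.
RT(7) = 391 + 183·log₂(8) = 391 + 183·3.0000 = 940.0000 ms.
Difference = 1123.0000 − 940.0000 = 183.0000 ≈ 183.0 ms.

183.0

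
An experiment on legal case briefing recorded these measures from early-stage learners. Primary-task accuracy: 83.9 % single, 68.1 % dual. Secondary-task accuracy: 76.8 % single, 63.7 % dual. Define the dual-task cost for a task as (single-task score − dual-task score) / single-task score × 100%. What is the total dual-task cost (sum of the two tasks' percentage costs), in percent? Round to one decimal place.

35.9

Primary cost = (83.9 − 68.1) / 83.9 × 100% = 18.8319%.
Secondary cost = (76.8 − 63.7) / 76.8 × 100% = 17.0573%.
Total = 18.8319% + 17.0573% = 35.8892% ≈ 35.9%.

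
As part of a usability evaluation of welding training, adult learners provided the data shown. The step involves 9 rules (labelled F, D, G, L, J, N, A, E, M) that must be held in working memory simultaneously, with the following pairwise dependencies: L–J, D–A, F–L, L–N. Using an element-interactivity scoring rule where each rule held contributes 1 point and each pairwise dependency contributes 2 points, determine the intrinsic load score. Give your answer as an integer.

17

Count of rules held simultaneously: 9.
Count of pairwise dependencies listed: 4.
Element contribution: 9 × 1 = 9.
Interaction contribution: 4 × 2 = 8.
Intrinsic load = 9 + 8 = 17.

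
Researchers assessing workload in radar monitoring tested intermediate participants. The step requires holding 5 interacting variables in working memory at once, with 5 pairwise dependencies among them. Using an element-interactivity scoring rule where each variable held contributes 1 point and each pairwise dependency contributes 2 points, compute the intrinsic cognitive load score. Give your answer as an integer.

Element contribution: 5 × 1 = 5.
Interaction contribution: 5 × 2 = 10.
Intrinsic load = 5 + 10 = 15.

15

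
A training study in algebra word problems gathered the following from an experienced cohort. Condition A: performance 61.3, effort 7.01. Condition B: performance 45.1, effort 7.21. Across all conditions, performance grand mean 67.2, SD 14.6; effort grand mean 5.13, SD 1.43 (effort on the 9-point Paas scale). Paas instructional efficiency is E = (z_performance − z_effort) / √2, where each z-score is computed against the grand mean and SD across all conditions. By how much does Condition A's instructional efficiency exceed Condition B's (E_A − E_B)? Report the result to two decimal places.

0.88

Condition A: z_P = (61.3 − 67.2)/14.6 = -0.4041; z_E = (7.01 − 5.13)/1.43 = 1.3147; E_A = (-0.4041 − 1.3147)/√2 = -1.2154.
Condition B: z_P = (45.1 − 67.2)/14.6 = -1.5137; z_E = (7.21 − 5.13)/1.43 = 1.4545; E_B = (-1.5137 − 1.4545)/√2 = -2.0988.
E_A − E_B = -1.2154 − (-2.0988) = 0.8834 ≈ 0.88.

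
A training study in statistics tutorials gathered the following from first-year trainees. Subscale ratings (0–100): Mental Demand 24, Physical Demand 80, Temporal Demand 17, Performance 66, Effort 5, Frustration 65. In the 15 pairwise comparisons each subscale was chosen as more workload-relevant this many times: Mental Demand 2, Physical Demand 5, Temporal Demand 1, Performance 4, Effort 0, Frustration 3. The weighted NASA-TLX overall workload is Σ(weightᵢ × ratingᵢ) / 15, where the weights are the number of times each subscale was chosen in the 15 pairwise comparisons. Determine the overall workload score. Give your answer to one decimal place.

61.6

The tallies are the weights (they sum to 15).
Weighted sum = 2·24 + 5·80 + 1·17 + 4·66 + 0·5 + 3·65
            = 48 + 400 + 17 + 264 + 0 + 195 = 924.
Overall workload = 924 / 15 = 61.6000 ≈ 61.6.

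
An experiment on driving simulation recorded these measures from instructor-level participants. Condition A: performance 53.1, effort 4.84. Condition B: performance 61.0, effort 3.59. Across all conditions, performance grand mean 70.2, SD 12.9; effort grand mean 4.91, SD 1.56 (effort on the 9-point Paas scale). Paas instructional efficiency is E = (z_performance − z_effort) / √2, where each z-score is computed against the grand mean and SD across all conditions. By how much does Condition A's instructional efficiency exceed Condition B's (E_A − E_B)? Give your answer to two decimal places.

-1.00

Condition A: z_P = (53.1 − 70.2)/12.9 = -1.3256; z_E = (4.84 − 4.91)/1.56 = -0.0449; E_A = (-1.3256 − (-0.0449))/√2 = -0.9056.
Condition B: z_P = (61.0 − 70.2)/12.9 = -0.7132; z_E = (3.59 − 4.91)/1.56 = -0.8462; E_B = (-0.7132 − (-0.8462))/√2 = 0.0940.
E_A − E_B = -0.9056 − 0.0940 = -0.9996 ≈ -1.00.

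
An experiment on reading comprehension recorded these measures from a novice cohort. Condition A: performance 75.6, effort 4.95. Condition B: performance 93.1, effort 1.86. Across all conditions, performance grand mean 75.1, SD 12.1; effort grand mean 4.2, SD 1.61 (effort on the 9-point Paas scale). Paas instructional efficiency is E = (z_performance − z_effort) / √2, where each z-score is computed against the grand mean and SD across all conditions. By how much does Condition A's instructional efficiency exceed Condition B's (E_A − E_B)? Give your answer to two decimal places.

Condition A: z_P = (75.6 − 75.1)/12.1 = 0.0413; z_E = (4.95 − 4.2)/1.61 = 0.4658; E_A = (0.0413 − 0.4658)/√2 = -0.3002.
Condition B: z_P = (93.1 − 75.1)/12.1 = 1.4876; z_E = (1.86 − 4.2)/1.61 = -1.4534; E_B = (1.4876 − (-1.4534))/√2 = 2.0796.
E_A − E_B = -0.3002 − 2.0796 = -2.3798 ≈ -2.38.

-2.38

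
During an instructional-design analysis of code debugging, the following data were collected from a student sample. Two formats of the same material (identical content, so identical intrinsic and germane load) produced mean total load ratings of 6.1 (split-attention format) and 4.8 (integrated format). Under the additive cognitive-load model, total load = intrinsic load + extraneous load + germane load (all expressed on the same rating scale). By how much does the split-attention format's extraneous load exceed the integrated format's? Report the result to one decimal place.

1.3

Intrinsic and germane load are equal across formats, so the difference in total load equals the difference in extraneous load.
Extraneous-load difference = 6.1 − 4.8 = 1.3.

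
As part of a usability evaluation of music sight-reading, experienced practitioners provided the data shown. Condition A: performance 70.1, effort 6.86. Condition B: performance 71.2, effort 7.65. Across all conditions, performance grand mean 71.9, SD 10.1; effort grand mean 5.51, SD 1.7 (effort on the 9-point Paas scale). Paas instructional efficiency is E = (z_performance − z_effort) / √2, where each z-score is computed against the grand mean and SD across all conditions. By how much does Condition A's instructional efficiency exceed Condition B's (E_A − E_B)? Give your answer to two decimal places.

Condition A: z_P = (70.1 − 71.9)/10.1 = -0.1782; z_E = (6.86 − 5.51)/1.7 = 0.7941; E_A = (-0.1782 − 0.7941)/√2 = -0.6875.
Condition B: z_P = (71.2 − 71.9)/10.1 = -0.0693; z_E = (7.65 − 5.51)/1.7 = 1.2588; E_B = (-0.0693 − 1.2588)/√2 = -0.9391.
E_A − E_B = -0.6875 − (-0.9391) = 0.2516 ≈ 0.25.

0.25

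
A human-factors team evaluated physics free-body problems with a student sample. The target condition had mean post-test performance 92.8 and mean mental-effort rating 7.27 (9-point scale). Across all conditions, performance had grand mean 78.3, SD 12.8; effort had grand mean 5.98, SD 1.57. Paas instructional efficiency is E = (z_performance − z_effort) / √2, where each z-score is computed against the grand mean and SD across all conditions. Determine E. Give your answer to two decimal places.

z_performance = (92.8 − 78.3) / 12.8 = 14.5000 / 12.8 = 1.1328.
z_effort = (7.27 − 5.98) / 1.57 = 1.2900 / 1.57 = 0.8217.
z_P − z_E = 1.1328 − 0.8217 = 0.3111.
E = 0.3111 / √2 = 0.3111 / 1.41421 = 0.2200 ≈ 0.22.

0.22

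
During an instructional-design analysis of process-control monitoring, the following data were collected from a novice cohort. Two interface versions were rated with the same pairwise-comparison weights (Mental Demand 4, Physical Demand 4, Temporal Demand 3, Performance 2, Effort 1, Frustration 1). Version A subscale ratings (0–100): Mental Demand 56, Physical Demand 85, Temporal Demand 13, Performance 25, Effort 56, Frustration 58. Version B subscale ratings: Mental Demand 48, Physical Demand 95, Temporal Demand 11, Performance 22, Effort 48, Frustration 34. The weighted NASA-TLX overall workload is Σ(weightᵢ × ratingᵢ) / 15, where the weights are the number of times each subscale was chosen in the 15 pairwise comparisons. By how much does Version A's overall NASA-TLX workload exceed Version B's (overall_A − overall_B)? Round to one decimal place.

2.4

Version A weighted sum = 4·56 + 4·85 + 3·13 + 2·25 + 1·56 + 1·58 = 224 + 340 + 39 + 50 + 56 + 58 = 767; overall_A = 767/15 = 51.1333.
Version B weighted sum = 4·48 + 4·95 + 3·11 + 2·22 + 1·48 + 1·34 = 192 + 380 + 33 + 44 + 48 + 34 = 731; overall_B = 731/15 = 48.7333.
Difference = 51.1333 − 48.7333 = 2.4000 ≈ 2.4.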